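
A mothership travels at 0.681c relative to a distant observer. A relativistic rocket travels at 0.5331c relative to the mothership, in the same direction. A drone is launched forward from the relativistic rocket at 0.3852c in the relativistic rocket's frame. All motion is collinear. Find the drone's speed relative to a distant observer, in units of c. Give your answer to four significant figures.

First combine the drone and relativistic rocket (S''→S'): u₁ = (0.3852 + 0.5331)/(1 + 0.3852×0.5331) = 0.9183/1.20535012 = 0.76185.
Then combine with the mothership (S'→S): u = (0.76185 + 0.681)/(1 + 0.76185×0.681) = 1.44285/1.51881985 = 0.94998.

0.9500c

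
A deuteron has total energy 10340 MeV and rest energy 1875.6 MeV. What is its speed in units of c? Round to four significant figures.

0.9834c

γ = E/(mc²) = 10340/1875.6 = 5.5129.
β = √(1 − 1/γ²) = √(1 − 0.0329033) = √0.9670967 = 0.9834.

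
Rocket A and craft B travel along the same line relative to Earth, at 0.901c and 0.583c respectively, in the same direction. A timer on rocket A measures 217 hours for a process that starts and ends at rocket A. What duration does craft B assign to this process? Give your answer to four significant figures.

292.3 hours

The velocity of rocket A relative to craft B is (0.901 − 0.583)c / (1 − 0.901×0.583) = 0.66987c; relative speed 0.66987c.
γ for this relative speed: γ = 1/√(1 − 0.448726) = 1.3468.
The clock on rocket A records proper time, so craft B measures Δt = γΔτ = 1.3468 × 217 = 292.3 hours.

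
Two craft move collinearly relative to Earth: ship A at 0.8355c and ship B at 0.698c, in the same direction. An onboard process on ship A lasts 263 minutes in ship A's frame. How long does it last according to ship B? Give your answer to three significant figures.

279 minutes

Speed of ship A in ship B's frame: u = (v_A − v_B)/(1 − v_A v_B/c²) = (0.8355 − 0.698)/(1 − 0.8355×0.698) = 0.1375/0.416821 = 0.32988; |u| = 0.32988c.
γ for this relative speed: γ = 1/√(1 − 0.108821) = 1.0593.
Ship A's interval is proper; time dilation gives Δt_B = γΔτ = 1.0593 × 263 minutes = 279 minutes.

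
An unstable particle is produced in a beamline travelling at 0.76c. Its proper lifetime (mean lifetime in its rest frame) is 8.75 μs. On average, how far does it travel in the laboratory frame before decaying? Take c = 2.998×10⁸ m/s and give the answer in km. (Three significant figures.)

3.07 km

γ = 1/√(1 − β²) = 1/√(1 − 0.5776) = 1/√0.4224 = 1/0.649923 = 1.5386.
Lab-frame lifetime: Δt = γτ = 1.5386 × 8.75 μs = 13.463 μs.
Distance: d = vΔt = 0.76 × 2.998×10⁸ m/s × 1.3463×10^-5 s = 3070 m = 3.07 km.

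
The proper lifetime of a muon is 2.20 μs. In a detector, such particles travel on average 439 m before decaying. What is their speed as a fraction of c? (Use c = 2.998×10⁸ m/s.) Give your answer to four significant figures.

Let x = d/(cτ) = 439.0 m / (2.998×10⁸ m/s × 2.200×10^-6 s) = 0.6656. Since d = βγcτ, x = βγ = β/√(1−β²).
Solving: β² = x²/(1+x²) = 0.443023/1.443023 = 0.30701, so β = 0.5541.

0.5541c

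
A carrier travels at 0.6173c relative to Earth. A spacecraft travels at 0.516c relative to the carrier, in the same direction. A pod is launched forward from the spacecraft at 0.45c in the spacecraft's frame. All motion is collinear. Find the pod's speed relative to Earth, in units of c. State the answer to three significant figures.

0.944c

First combine the pod and spacecraft (S''→S'): u₁ = (0.45 + 0.516)/(1 + 0.45×0.516) = 0.966/1.2322 = 0.78396.
Then combine with the carrier (S'→S): u = (0.78396 + 0.6173)/(1 + 0.78396×0.6173) = 1.40126/1.483938508 = 0.94428.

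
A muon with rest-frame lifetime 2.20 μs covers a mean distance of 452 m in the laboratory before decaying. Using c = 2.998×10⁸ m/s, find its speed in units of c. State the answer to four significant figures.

Lab distance = (lab lifetime)·v = γτ·βc, so βγ = d/(cτ) = 452.0/(2.998×10⁸ × 2.200×10^-6) = 0.68531.
With βγ = 0.68531: γ² = 1 + (βγ)² = 1.46965, and β = (βγ)/γ = 0.68531/1.21229 = 0.5653.

0.5653c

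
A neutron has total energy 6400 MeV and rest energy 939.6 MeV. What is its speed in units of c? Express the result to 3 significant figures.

γ = E/(mc²) = 6400/939.6 = 6.8114.
β = √(1 − 1/γ²) = √(1 − 0.021554) = √0.978446 = 0.989.

0.989c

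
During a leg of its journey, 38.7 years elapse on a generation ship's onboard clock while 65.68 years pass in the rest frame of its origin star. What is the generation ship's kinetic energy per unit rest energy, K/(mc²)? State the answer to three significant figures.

0.697

From Δt = γΔτ: γ = 65.68/38.7 = 1.69716.
K/(mc²) = γ − 1 = 1.69716 − 1 = 0.697.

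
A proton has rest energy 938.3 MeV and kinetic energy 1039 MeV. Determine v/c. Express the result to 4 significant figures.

0.8802

γ = 1 + K/(mc²) = 1 + 1039/938.3 = 2.1073.
β = √(1 − 1/γ²) = √(1 − 0.225189) = √0.774811 = 0.8802.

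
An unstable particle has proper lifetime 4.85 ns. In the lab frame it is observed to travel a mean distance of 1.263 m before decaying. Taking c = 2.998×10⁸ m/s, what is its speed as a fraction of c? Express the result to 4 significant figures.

0.6558c

d = βγcτ ⇒ βγ = d/(cτ) = 1.263 m / (1.45403 m) = 0.86862.
β = (βγ)/√(1+(βγ)²) = 0.86862/√1.754501 = 0.6558.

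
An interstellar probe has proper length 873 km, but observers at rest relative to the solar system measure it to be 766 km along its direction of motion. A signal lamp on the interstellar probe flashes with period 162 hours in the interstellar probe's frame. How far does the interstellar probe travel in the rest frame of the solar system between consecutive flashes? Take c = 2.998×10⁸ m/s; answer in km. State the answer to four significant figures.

γ = L₀/L = 873/766 = 1.13969.
β = √(1 − 1/γ²) = 0.4797. Lab-frame period = γτ = 1.13969×162 hours = 184.63 hours. Distance = βc × γτ = 0.4797 × 2.998×10⁸ m/s × 664668 s = 9.5589×10^13 m = 9.559×10^10 km.

9.559×10^10 km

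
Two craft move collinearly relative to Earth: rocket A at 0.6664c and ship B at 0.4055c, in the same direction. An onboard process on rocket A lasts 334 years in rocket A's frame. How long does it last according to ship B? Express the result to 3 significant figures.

Transform rocket A's velocity into ship B's frame: (0.6664 − 0.4055)/(1 − 0.6664·0.4055) = 0.2609/0.7297748, so the relative speed is 0.35751c.
γ for this relative speed: γ = 1/√(1 − 0.127813) = 1.0708.
Rocket A's interval is proper; time dilation gives Δt_B = γΔτ = 1.0708 × 334 years = 358 years.

358 years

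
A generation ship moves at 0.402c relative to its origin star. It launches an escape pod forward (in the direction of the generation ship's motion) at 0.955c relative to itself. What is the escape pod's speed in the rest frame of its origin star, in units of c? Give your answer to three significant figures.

In units of c, u = (u' + v)/(1 + u'v) with u' = 0.955 and v = 0.402.
Numerator: 0.955 + 0.402 = 1.357. Denominator: 1 + (0.955)(0.402) = 1.38391.
u = 1.357/1.38391 = 0.98056, so the speed is 0.981c.

0.981c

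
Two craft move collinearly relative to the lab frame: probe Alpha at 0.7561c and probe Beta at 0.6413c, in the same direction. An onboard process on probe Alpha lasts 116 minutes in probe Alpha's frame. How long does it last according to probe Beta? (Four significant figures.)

119.0 minutes

The velocity of probe Alpha relative to probe Beta is (0.7561 − 0.6413)c / (1 − 0.7561×0.6413) = 0.22286c; relative speed 0.22286c.
γ for this relative speed: γ = 1/√(1 − 0.0496666) = 1.0258.
The clock on probe Alpha records proper time, so probe Beta measures Δt = γΔτ = 1.0258 × 116 = 119.0 minutes.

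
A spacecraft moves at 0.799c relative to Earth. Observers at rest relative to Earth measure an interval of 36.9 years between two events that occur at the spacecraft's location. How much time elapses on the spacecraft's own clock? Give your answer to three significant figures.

β² = 0.638401, so γ = 1/√0.361599 = 1.663.
The spacecraft's clock runs slow as seen from Earth, so Δτ = Δt/γ = 36.9/1.663 = 22.2 years.

22.2 years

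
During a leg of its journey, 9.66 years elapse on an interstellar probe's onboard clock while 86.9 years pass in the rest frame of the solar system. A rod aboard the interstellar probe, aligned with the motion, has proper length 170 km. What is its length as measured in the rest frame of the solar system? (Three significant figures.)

The time-dilation ratio gives γ = 86.9/9.66 = 8.99586.
L = L₀/γ = 170/8.99586 = 18.9 km.

18.9 km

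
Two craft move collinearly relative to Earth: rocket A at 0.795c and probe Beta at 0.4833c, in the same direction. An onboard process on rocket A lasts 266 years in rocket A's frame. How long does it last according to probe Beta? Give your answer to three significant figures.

Transform rocket A's velocity into probe Beta's frame: (0.795 − 0.4833)/(1 − 0.795·0.4833) = 0.3117/0.6157765, so the relative speed is 0.50619c.
γ for this relative speed: γ = 1/√(1 − 0.256228) = 1.1595.
The clock on rocket A records proper time, so probe Beta measures Δt = γΔτ = 1.1595 × 266 = 308 years.

308 years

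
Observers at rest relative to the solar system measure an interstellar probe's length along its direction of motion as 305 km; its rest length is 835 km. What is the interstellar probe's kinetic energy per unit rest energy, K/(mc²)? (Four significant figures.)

From L = L₀/γ: γ = 835/305 = 2.7377.
Since K = (γ−1)mc², K/(mc²) = 2.7377 − 1 = 1.738.

1.738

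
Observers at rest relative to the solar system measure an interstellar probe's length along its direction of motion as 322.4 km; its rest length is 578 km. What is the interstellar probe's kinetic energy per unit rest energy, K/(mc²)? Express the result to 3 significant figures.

From L = L₀/γ: γ = 578/322.4 = 1.7928.
K/(mc²) = γ − 1 = 1.7928 − 1 = 0.793.

0.793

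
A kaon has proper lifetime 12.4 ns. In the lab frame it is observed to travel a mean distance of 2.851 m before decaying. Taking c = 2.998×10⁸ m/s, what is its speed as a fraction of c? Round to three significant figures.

0.609c

Let x = d/(cτ) = 2.851 m / (2.998×10⁸ m/s × 1.240×10^-8 s) = 0.76691. Since d = βγcτ, x = βγ = β/√(1−β²).
Solving: β² = x²/(1+x²) = 0.588151/1.588151 = 0.370337, so β = 0.609.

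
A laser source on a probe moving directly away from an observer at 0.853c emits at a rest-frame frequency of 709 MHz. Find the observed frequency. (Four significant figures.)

199.7 MHz

Relativistic Doppler (source moving away): f_obs = f_src · √((1−β)/(1+β)).
With β = 0.853: factor = √(0.147/1.853) = 0.28166.
f_obs = 709 × 0.28166 = 199.7 MHz.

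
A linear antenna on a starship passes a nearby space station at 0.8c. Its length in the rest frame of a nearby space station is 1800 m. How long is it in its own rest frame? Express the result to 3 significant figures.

With β = 0.8, γ = 1/√(1 − 0.8²) = 1/√0.36 = 1.6667.
Proper length: L₀ = γ·L = 1.6667 × 1800 = 3000 m.

3000 m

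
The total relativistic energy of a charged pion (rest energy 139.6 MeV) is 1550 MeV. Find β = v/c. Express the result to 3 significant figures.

Total energy E = γmc² gives γ = 1550/139.6 = 11.103.
Hence β = √(1 − 1/γ²) = √(1 − 0.00811184) = √0.99188816 = 0.996.

0.996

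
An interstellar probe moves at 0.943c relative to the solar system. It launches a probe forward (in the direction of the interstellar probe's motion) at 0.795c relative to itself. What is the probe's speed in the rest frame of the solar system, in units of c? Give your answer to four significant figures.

0.9933c

In units of c, u = (u' + v)/(1 + u'v) with u' = 0.795 and v = 0.943.
Numerator: 0.795 + 0.943 = 1.738. Denominator: 1 + (0.795)(0.943) = 1.749685.
u = 1.738/1.749685 = 0.99332, so the speed is 0.9933c.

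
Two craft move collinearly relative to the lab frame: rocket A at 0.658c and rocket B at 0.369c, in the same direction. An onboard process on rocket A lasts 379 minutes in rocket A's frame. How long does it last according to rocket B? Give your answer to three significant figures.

410 minutes

Speed of rocket A in rocket B's frame: u = (v_A − v_B)/(1 − v_A v_B/c²) = (0.658 − 0.369)/(1 − 0.658×0.369) = 0.289/0.757198 = 0.38167; |u| = 0.38167c.
γ for this relative speed: γ = 1/√(1 − 0.145672) = 1.0819.
The clock on rocket A records proper time, so rocket B measures Δt = γΔτ = 1.0819 × 379 = 410 minutes.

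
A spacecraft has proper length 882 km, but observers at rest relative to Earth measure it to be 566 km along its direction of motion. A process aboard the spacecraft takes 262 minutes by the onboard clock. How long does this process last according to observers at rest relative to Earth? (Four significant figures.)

408.3 minutes

Length contraction gives γ = L₀/L = 882/566 = 1.5583.
Δt = γΔτ = 1.5583 × 262 = 408.3 minutes.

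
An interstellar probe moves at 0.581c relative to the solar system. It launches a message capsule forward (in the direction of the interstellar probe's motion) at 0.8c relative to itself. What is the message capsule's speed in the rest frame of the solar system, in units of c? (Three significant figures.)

0.943c

In units of c, u = (u' + v)/(1 + u'v) with u' = 0.8 and v = 0.581.
Numerator: 0.8 + 0.581 = 1.381. Denominator: 1 + (0.8)(0.581) = 1.4648.
u = 1.381/1.4648 = 0.94279, so the speed is 0.943c.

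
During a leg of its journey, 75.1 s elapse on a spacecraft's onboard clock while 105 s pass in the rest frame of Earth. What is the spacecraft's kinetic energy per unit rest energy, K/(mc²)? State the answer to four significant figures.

From Δt = γΔτ: γ = 105/75.1 = 1.39814.
K/(mc²) = γ − 1 = 1.39814 − 1 = 0.3981.

0.3981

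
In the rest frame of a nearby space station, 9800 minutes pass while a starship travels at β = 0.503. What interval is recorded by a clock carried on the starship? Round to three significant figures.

γ = 1/√(1 − β²) = 1/√(1 − 0.253009) = 1/√0.746991 = 1/0.864286 = 1.157.
The moving clock records proper time: Δτ = Δt/γ = 9800/1.157 = 8470 minutes.

8470 minutes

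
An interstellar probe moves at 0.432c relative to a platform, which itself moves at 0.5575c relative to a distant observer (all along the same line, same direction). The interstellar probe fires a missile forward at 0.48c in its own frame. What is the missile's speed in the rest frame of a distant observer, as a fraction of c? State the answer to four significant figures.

Apply u = (u'+v)/(1+u'v) twice. Missile in the platform frame: (0.48+0.432)/(1+0.48·0.432) = 0.912/1.20736 = 0.75537c.
That velocity, transformed to the rest frame of a distant observer: (0.75537+0.5575)/(1+0.75537·0.5575) = 1.31287/1.421118775 = 0.92383c.

0.9238c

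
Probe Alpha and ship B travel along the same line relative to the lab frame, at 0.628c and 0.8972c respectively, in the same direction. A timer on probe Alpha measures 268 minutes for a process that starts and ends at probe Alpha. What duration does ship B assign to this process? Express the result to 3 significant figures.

The velocity of probe Alpha relative to ship B is (0.628 − 0.8972)c / (1 − 0.628×0.8972) = −0.61664c; relative speed 0.61664c.
γ for this relative speed: γ = 1/√(1 − 0.380245) = 1.2703.
The clock on probe Alpha records proper time, so ship B measures Δt = γΔτ = 1.2703 × 268 = 340 minutes.

340 minutes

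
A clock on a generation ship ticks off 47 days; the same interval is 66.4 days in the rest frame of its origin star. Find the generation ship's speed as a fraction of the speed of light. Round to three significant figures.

0.706c

γ = Δt/Δτ = 66.4/47 = 1.4128.
β = √(1 − 1/γ²) = √(1 − 0.501001) = √0.498999 = 0.706.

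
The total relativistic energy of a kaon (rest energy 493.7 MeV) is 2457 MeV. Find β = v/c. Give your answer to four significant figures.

0.9796

γ = E/(mc²) = 2457/493.7 = 4.9767.
β = √(1 − 1/γ²) = √(1 − 0.0403754) = √0.9596246 = 0.9796.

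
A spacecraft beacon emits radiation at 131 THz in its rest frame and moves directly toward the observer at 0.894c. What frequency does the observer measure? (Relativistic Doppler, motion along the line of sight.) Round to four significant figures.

553.7 THz

Relativistic Doppler (source moving toward): f_obs = f_src · √((1+β)/(1−β)).
With β = 0.894: factor = √(1.894/0.106) = 4.227.
f_obs = 131 × 4.227 = 553.7 THz.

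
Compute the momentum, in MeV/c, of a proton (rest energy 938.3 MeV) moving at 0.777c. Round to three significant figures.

1160 MeV/c

With β = 0.777, γ = 1/√(1 − 0.777²) = 1/√0.396271 = 1.5886.
Momentum: p = γβ·mc = 1.5886 × 0.777 × 938.3 MeV/c = 1160 MeV/c.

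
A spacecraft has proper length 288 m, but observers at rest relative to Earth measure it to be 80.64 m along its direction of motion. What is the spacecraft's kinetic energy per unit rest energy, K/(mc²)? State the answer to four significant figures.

γ = L₀/L = 288/80.64 = 3.57143.
K/(mc²) = γ − 1 = 3.57143 − 1 = 2.571.

2.571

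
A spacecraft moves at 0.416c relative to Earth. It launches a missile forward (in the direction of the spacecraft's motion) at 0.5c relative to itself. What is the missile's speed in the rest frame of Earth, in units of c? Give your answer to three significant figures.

0.758c

Relativistic velocity addition: u = (u' + v)/(1 + u'v/c²), with u' = 0.5c and v = 0.416c.
Numerator: 0.5 + 0.416 = 0.916. Denominator: 1 + (0.5)(0.416) = 1.208.
u = 0.916/1.208 = 0.75828, so the speed is 0.758c.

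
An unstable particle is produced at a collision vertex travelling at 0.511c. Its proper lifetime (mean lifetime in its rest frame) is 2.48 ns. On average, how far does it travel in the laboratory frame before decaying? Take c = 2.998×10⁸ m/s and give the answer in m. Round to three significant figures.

Lorentz factor: γ = (1 − 0.261121)^(−1/2) = 1.1634.
Lab-frame lifetime: Δt = γτ = 1.1634 × 2.48 ns = 2.8852 ns.
Distance: d = vΔt = 0.511 × 2.998×10⁸ m/s × 2.8852×10^-9 s = 0.442 m.

0.442 m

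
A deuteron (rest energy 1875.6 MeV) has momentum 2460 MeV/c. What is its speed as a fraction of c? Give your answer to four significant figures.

pc/(mc²) = 2460/1875.6 = 1.3116 = βγ = β/√(1−β²).
So β² = x²/(1 + x²) with x = 1.3116: x² = 1.72029, β² = 1.72029/2.72029 = 0.632392, β = 0.7952.

0.7952c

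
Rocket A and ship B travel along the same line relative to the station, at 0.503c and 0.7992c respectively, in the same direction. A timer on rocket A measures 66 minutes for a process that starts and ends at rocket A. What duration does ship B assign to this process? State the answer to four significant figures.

The velocity of rocket A relative to ship B is (0.503 − 0.7992)c / (1 − 0.503×0.7992) = −0.49532c; relative speed 0.49532c.
γ for this relative speed: γ = 1/√(1 − 0.245342) = 1.1511.
The clock on rocket A records proper time, so ship B measures Δt = γΔτ = 1.1511 × 66 = 75.97 minutes.

75.97 minutes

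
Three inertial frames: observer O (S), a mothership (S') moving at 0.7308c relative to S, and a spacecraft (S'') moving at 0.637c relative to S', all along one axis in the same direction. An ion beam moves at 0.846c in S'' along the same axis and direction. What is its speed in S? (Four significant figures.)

0.9943c

First combine the ion beam and spacecraft (S''→S'): u₁ = (0.846 + 0.637)/(1 + 0.846×0.637) = 1.483/1.538902 = 0.96367.
Then combine with the mothership (S'→S): u = (0.96367 + 0.7308)/(1 + 0.96367×0.7308) = 1.69447/1.704250036 = 0.99426.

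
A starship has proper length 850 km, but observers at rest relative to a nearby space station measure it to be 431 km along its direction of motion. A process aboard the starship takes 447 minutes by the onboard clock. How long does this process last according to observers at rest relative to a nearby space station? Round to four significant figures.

881.6 minutes

Length contraction gives γ = L₀/L = 850/431 = 1.97216.
Δt = γΔτ = 1.97216 × 447 = 881.6 minutes.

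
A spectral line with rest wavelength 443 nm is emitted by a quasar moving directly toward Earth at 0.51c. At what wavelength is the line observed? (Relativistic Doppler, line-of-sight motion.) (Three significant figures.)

252 nm

Relativistic Doppler for wavelength: λ_obs = λ_src · √((1−β)/(1+β)).
With β = 0.51: factor = √(0.49/1.51) = 0.56965.
λ_obs = 443 × 0.56965 = 252 nm.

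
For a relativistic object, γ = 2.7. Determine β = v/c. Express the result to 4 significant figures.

β = √(1 − 1/γ²) = √(1 − 1/7.29) = √0.862826 = 0.9289.

0.9289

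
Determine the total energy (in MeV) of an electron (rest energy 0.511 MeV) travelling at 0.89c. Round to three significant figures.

1.12 MeV

β² = 0.7921, so γ = 1/√0.2079 = 2.1932.
Total energy: E = γmc² = 2.1932 × 0.511 MeV = 1.12 MeV.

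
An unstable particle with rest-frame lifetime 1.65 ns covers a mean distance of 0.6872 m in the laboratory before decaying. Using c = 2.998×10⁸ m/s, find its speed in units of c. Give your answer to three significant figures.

Let x = d/(cτ) = 0.6872 m / (2.998×10⁸ m/s × 1.650×10^-9 s) = 1.3892. Since d = βγcτ, x = βγ = β/√(1−β²).
Solving: β² = x²/(1+x²) = 1.92988/2.92988 = 0.658689, so β = 0.812.

0.812c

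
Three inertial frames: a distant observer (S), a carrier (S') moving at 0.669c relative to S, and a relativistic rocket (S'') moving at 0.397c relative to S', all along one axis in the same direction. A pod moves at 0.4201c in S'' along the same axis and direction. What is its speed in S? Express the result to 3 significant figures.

Apply u = (u'+v)/(1+u'v) twice. Pod in the carrier frame: (0.4201+0.397)/(1+0.4201·0.397) = 0.8171/1.1667797 = 0.7003c.
That velocity, transformed to the rest frame of a distant observer: (0.7003+0.669)/(1+0.7003·0.669) = 1.3693/1.4685007 = 0.93245c.

0.932c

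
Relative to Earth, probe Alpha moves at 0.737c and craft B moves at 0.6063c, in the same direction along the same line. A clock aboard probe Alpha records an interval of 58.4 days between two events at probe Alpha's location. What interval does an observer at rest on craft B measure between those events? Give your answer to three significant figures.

60.1 days

Speed of probe Alpha in craft B's frame: u = (v_A − v_B)/(1 − v_A v_B/c²) = (0.737 − 0.6063)/(1 − 0.737×0.6063) = 0.1307/0.5531569 = 0.23628; |u| = 0.23628c.
γ for this relative speed: γ = 1/√(1 − 0.0558282) = 1.0291.
Probe Alpha's interval is proper; time dilation gives Δt_B = γΔτ = 1.0291 × 58.4 days = 60.1 days.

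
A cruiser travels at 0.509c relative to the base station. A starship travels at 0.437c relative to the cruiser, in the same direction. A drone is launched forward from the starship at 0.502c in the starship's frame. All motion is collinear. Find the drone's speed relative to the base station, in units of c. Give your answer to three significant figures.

Compose velocities in two stages. Stage 1 (into S'): u₁ = (0.502+0.437)/(1+0.502×0.437) = 0.77007.
Stage 2 (into S): u = (0.77007+0.509)/(1+0.77007×0.509) = 0.91889, so the speed is 0.919c.

0.919c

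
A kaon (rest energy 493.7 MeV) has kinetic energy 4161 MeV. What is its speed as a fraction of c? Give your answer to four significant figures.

K = (γ−1)mc², so γ = 1 + 4161/493.7 = 9.4282.
Then v/c = √(1 − γ⁻²) = √(1 − 0.0112497) = √0.9887503 = 0.9944.

0.9944c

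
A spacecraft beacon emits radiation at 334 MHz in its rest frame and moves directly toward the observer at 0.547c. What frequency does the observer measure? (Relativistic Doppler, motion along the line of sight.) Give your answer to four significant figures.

Relativistic Doppler (source moving toward): f_obs = f_src · √((1+β)/(1−β)).
With β = 0.547: factor = √(1.547/0.453) = 1.848.
f_obs = 334 × 1.848 = 617.2 MHz.

617.2 MHz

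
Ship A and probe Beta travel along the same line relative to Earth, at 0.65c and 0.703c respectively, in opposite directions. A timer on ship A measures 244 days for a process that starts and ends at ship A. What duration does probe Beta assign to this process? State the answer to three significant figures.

The velocity of ship A relative to probe Beta is (0.65 + 0.703)c / (1 + 0.65×0.703) = 0.92865c; relative speed 0.92865c.
At |u| = 0.92865c, γ = (1 − 0.862391)^(−1/2) = 2.6957.
The clock on ship A records proper time, so probe Beta measures Δt = γΔτ = 2.6957 × 244 = 658 days.

658 days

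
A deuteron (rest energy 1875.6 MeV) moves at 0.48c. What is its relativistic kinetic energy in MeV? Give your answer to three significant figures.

262 MeV

β² = 0.2304, so γ = 1/√0.7696 = 1.1399.
Kinetic energy: K = (γ − 1)mc² = (1.1399 − 1) × 1875.6 MeV = 0.1399 × 1875.6 = 262 MeV.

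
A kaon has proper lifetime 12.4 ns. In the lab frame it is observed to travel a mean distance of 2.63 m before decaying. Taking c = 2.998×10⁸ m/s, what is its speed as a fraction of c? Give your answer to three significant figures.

0.578c

Let x = d/(cτ) = 2.630 m / (2.998×10⁸ m/s × 1.240×10^-8 s) = 0.70746. Since d = βγcτ, x = βγ = β/√(1−β²).
Solving: β² = x²/(1+x²) = 0.5005/1.5005 = 0.333555, so β = 0.578.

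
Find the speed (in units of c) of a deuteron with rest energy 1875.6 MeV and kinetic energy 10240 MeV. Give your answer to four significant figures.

γ = 1 + K/(mc²) = 1 + 10240/1875.6 = 6.4596.
β = √(1 − 1/γ²) = √(1 − 0.0239656) = √0.9760344 = 0.9879.

0.9879c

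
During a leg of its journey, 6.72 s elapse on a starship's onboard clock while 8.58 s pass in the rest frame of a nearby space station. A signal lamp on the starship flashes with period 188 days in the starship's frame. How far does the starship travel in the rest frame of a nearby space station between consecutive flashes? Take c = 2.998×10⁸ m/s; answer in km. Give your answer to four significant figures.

3.866×10^12 km

From Δt = γΔτ: γ = 8.58/6.72 = 1.27679.
β = √(1 − 1/γ²) = 0.62175. Lab-frame period = γτ = 1.27679×188 days = 240.04 days. Distance = βc × γτ = 0.62175 × 2.998×10⁸ m/s × 20739456 s = 3.8658×10^15 m = 3.866×10^12 km.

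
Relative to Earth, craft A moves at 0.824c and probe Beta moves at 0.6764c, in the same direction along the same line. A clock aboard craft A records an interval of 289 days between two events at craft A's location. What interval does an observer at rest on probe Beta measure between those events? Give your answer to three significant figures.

307 days

Speed of craft A in probe Beta's frame: u = (v_A − v_B)/(1 − v_A v_B/c²) = (0.824 − 0.6764)/(1 − 0.824×0.6764) = 0.1476/0.4426464 = 0.33345; |u| = 0.33345c.
γ for this relative speed: γ = 1/√(1 − 0.111189) = 1.0607.
The clock on craft A records proper time, so probe Beta measures Δt = γΔτ = 1.0607 × 289 = 307 days.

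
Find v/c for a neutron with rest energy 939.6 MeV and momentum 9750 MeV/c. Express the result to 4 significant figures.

0.9954

pc/(mc²) = 9750/939.6 = 10.377 = βγ = β/√(1−β²).
So β² = x²/(1 + x²) with x = 10.377: x² = 107.682, β² = 107.682/108.682 = 0.990799, β = 0.9954.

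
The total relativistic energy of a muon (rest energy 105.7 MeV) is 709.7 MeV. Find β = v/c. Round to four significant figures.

γ = E/(mc²) = 709.7/105.7 = 6.7143.
β = √(1 − 1/γ²) = √(1 − 0.0221819) = √0.9778181 = 0.9888.

0.9888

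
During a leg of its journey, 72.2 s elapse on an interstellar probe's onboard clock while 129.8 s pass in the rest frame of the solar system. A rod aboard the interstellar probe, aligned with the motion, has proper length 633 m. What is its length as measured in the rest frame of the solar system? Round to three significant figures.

352 m

The time-dilation ratio gives γ = 129.8/72.2 = 1.79778.
The rod contracts by the same γ: 633 m / 1.79778 = 352 m.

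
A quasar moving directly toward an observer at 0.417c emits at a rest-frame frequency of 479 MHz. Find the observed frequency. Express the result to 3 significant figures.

747 MHz

Relativistic Doppler (source moving toward): f_obs = f_src · √((1+β)/(1−β)).
With β = 0.417: factor = √(1.417/0.583) = 1.559.
f_obs = 479 × 1.559 = 747 MHz.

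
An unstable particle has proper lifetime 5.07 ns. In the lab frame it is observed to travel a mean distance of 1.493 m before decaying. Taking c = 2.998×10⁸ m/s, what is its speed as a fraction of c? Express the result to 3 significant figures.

d = βγcτ ⇒ βγ = d/(cτ) = 1.493 m / (1.519986 m) = 0.98225.
β = (βγ)/√(1+(βγ)²) = 0.98225/√1.964815 = 0.701.

0.701c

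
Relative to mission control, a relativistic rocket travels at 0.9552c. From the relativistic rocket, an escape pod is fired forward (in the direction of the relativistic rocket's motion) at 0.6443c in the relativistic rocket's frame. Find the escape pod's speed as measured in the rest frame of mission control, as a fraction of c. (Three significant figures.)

In units of c, u = (u' + v)/(1 + u'v) with u' = 0.6443 and v = 0.9552.
Numerator: 0.6443 + 0.9552 = 1.5995. Denominator: 1 + (0.6443)(0.9552) = 1.61543536.
u = 1.5995/1.61543536 = 0.99014, so the speed is 0.990c.

0.990c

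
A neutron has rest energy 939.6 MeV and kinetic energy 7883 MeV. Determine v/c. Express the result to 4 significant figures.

0.9943

K = (γ−1)mc², so γ = 1 + 7883/939.6 = 9.3897.
Then v/c = √(1 − γ⁻²) = √(1 − 0.0113422) = √0.9886578 = 0.9943.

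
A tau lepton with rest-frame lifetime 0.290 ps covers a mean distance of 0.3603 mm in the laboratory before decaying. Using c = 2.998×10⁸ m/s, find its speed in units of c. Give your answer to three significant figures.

0.972c

Let x = d/(cτ) = 3.603×10^-4 m / (2.998×10⁸ m/s × 2.900×10^-13 s) = 4.1441. Since d = βγcτ, x = βγ = β/√(1−β²).
Solving: β² = x²/(1+x²) = 17.1736/18.1736 = 0.944975, so β = 0.972.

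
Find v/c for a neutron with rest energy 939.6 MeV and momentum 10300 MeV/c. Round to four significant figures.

βγ = pc/(mc²) = 10300/939.6 = 10.962.
Since γ² = 1 + (βγ)² = 121.165, γ = √121.165 = 11.0075, and β = (βγ)/γ = 10.962/11.0075 = 0.9959.

0.9959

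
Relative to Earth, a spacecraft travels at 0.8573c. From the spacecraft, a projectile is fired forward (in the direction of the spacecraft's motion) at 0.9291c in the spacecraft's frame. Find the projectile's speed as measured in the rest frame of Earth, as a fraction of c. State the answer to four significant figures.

Relativistic velocity addition: u = (u' + v)/(1 + u'v/c²), with u' = 0.9291c and v = 0.8573c.
Numerator: 0.9291 + 0.8573 = 1.7864. Denominator: 1 + (0.9291)(0.8573) = 1.79651743.
u = 1.7864/1.79651743 = 0.99437, so the speed is 0.9944c.

0.9944c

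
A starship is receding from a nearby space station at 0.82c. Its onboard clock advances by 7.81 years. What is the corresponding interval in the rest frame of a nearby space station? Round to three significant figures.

13.6 years

With β = 0.82, γ = 1/√(1 − 0.82²) = 1/√0.3276 = 1.7471.
The onboard clock measures proper time, so the interval in the rest frame of a nearby space station is dilated: Δt = γ·Δτ = 1.7471 × 7.81 years = 13.6 years.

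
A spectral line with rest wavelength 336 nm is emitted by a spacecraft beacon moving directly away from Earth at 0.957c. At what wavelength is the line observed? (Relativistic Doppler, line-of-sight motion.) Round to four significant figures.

2267 nm

Relativistic Doppler for wavelength: λ_obs = λ_src · √((1+β)/(1−β)).
With β = 0.957: factor = √(1.957/0.043) = 6.7462.
λ_obs = 336 × 6.7462 = 2267 nm.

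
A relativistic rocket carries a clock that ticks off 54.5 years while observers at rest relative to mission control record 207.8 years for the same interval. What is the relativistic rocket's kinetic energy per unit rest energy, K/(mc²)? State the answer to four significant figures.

From Δt = γΔτ: γ = 207.8/54.5 = 3.81284.
Since K = (γ−1)mc², K/(mc²) = 3.81284 − 1 = 2.813.

2.813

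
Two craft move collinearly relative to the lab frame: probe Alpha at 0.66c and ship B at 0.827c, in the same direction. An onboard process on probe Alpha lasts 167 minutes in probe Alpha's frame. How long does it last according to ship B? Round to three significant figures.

The velocity of probe Alpha relative to ship B is (0.66 − 0.827)c / (1 − 0.66×0.827) = −0.3677c; relative speed 0.3677c.
At |u| = 0.3677c, γ = (1 − 0.135203)^(−1/2) = 1.0753.
The clock on probe Alpha records proper time, so ship B measures Δt = γΔτ = 1.0753 × 167 = 180 minutes.

180 minutes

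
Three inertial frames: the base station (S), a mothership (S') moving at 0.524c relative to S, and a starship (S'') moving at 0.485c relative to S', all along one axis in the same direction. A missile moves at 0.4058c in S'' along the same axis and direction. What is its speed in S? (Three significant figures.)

0.912c

First combine the missile and starship (S''→S'): u₁ = (0.4058 + 0.485)/(1 + 0.4058×0.485) = 0.8908/1.196813 = 0.74431.
Then combine with the mothership (S'→S): u = (0.74431 + 0.524)/(1 + 0.74431×0.524) = 1.26831/1.39001844 = 0.91244.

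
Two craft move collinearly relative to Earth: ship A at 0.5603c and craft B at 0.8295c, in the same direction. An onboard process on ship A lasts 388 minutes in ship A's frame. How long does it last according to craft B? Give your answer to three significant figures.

The velocity of ship A relative to craft B is (0.5603 − 0.8295)c / (1 − 0.5603×0.8295) = −0.50296c; relative speed 0.50296c.
γ for this relative speed: γ = 1/√(1 − 0.252969) = 1.157.
Ship A's interval is proper; time dilation gives Δt_B = γΔτ = 1.157 × 388 minutes = 449 minutes.

449 minutes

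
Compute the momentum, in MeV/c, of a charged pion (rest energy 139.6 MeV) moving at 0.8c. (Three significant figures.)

γ = 1/√(1 − β²) = 1/√(1 − 0.64) = 1/√0.36 = 1/0.6 = 1.6667.
Momentum: p = γβ·mc = 1.6667 × 0.8 × 139.6 MeV/c = 186 MeV/c.

186 MeV/c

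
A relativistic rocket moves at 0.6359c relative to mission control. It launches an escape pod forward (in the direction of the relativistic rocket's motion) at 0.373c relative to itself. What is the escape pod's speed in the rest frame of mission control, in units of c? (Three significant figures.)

0.815c

Relativistic velocity addition: u = (u' + v)/(1 + u'v/c²), with u' = 0.373c and v = 0.6359c.
Numerator: 0.373 + 0.6359 = 1.0089. Denominator: 1 + (0.373)(0.6359) = 1.2371907.
u = 1.0089/1.2371907 = 0.81548, so the speed is 0.815c.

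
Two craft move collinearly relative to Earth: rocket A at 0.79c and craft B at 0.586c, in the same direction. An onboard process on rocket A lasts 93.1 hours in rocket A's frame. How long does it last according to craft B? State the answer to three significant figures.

101 hours

Speed of rocket A in craft B's frame: u = (v_A − v_B)/(1 − v_A v_B/c²) = (0.79 − 0.586)/(1 − 0.79×0.586) = 0.204/0.53706 = 0.37985; |u| = 0.37985c.
At |u| = 0.37985c, γ = (1 − 0.144286)^(−1/2) = 1.081.
Rocket A's interval is proper; time dilation gives Δt_B = γΔτ = 1.081 × 93.1 hours = 101 hours.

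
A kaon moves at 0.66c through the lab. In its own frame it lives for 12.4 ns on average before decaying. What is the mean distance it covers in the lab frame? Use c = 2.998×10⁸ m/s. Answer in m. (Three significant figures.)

3.27 m

γ = 1/√(1 − β²) = 1/√(1 − 0.4356) = 1/√0.5644 = 1/0.751266 = 1.3311.
Lab-frame lifetime: Δt = γτ = 1.3311 × 12.4 ns = 16.506 ns.
Distance: d = vΔt = 0.66 × 2.998×10⁸ m/s × 1.6506×10^-8 s = 3.27 m.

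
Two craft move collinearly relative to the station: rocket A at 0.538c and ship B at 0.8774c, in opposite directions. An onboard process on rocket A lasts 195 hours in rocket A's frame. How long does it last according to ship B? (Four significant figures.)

Speed of rocket A in ship B's frame: u = (v_A + v_B)/(1 + v_A v_B/c²) = (0.538 + 0.8774)/(1 + 0.538×0.8774) = 1.4154/1.4720412 = 0.96152; |u| = 0.96152c.
At |u| = 0.96152c, γ = (1 − 0.924521)^(−1/2) = 3.6399.
The clock on rocket A records proper time, so ship B measures Δt = γΔτ = 3.6399 × 195 = 709.8 hours.

709.8 hours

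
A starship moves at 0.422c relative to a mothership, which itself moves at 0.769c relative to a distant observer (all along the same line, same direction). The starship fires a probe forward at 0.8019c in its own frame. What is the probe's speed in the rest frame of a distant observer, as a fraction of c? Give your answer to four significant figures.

First combine the probe and starship (S''→S'): u₁ = (0.8019 + 0.422)/(1 + 0.8019×0.422) = 1.2239/1.3384018 = 0.91445.
Then combine with the mothership (S'→S): u = (0.91445 + 0.769)/(1 + 0.91445×0.769) = 1.68345/1.70321205 = 0.9884.

0.9884c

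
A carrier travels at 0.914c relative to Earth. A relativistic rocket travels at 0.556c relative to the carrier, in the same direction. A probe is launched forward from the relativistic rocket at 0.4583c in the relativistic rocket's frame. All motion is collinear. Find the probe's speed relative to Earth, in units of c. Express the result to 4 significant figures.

0.9905c

Apply u = (u'+v)/(1+u'v) twice. Probe in the carrier frame: (0.4583+0.556)/(1+0.4583·0.556) = 1.0143/1.2548148 = 0.80833c.
That velocity, transformed to the rest frame of Earth: (0.80833+0.914)/(1+0.80833·0.914) = 1.72233/1.73881362 = 0.99052c.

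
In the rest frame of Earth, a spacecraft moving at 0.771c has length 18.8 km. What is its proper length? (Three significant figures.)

β² = 0.594441, so γ = 1/√0.405559 = 1.5703.
Proper length: L₀ = γ·L = 1.5703 × 18.8 = 29.5 km.

29.5 km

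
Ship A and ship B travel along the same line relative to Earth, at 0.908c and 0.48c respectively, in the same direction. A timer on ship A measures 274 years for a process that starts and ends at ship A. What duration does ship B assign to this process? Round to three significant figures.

Speed of ship A in ship B's frame: u = (v_A − v_B)/(1 − v_A v_B/c²) = (0.908 − 0.48)/(1 − 0.908×0.48) = 0.428/0.56416 = 0.75865; |u| = 0.75865c.
At |u| = 0.75865c, γ = (1 − 0.57555)^(−1/2) = 1.5349.
Ship A's interval is proper; time dilation gives Δt_B = γΔτ = 1.5349 × 274 years = 421 years.

421 years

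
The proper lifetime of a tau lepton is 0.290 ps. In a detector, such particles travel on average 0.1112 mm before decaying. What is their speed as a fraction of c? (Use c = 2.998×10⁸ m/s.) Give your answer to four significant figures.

0.7878c

Lab distance = (lab lifetime)·v = γτ·βc, so βγ = d/(cτ) = 1.112×10^-4/(2.998×10⁸ × 2.900×10^-13) = 1.279.
With βγ = 1.279: γ² = 1 + (βγ)² = 2.63584, and β = (βγ)/γ = 1.279/1.62353 = 0.7878.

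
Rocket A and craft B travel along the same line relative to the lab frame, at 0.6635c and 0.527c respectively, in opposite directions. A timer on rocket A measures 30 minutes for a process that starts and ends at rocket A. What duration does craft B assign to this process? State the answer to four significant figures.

Speed of rocket A in craft B's frame: u = (v_A + v_B)/(1 + v_A v_B/c²) = (0.6635 + 0.527)/(1 + 0.6635×0.527) = 1.1905/1.3496645 = 0.88207; |u| = 0.88207c.
γ for this relative speed: γ = 1/√(1 − 0.778047) = 2.1226.
The clock on rocket A records proper time, so craft B measures Δt = γΔτ = 2.1226 × 30 = 63.68 minutes.

63.68 minutes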